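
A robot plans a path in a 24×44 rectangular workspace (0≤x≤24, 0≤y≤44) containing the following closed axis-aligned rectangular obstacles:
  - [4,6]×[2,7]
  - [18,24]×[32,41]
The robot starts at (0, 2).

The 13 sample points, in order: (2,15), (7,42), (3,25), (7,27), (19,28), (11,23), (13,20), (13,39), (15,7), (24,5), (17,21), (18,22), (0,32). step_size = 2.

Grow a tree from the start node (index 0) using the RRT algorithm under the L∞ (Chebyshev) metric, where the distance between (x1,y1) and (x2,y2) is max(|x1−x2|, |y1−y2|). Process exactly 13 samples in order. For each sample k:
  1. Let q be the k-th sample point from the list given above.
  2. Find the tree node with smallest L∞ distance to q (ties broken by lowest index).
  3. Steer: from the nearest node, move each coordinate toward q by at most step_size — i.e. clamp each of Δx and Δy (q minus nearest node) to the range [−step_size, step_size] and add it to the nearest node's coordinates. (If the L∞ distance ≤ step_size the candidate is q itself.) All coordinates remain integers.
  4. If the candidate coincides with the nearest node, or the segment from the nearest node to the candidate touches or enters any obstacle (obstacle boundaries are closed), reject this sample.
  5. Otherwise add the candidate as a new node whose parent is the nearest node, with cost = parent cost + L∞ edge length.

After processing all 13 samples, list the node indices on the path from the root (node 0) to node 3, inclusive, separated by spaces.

Path: 0 1 2 3

1. q=(2,15) nearest=0 d=13 new=(2,4) → add node 1 parent=0 cost=2
2. q=(7,42) nearest=1 d=38 new=(4,6) → blocked by [4,6]×[2,7], reject
3. q=(3,25) nearest=1 d=21 new=(3,6) → add node 2 parent=1 cost=4
4. q=(7,27) nearest=2 d=21 new=(5,8) → blocked by [4,6]×[2,7], reject
5. q=(19,28) nearest=2 d=22 new=(5,8) → blocked by [4,6]×[2,7], reject
6. q=(11,23) nearest=2 d=17 new=(5,8) → blocked by [4,6]×[2,7], reject
7. q=(13,20) nearest=2 d=14 new=(5,8) → blocked by [4,6]×[2,7], reject
8. q=(13,39) nearest=2 d=33 new=(5,8) → blocked by [4,6]×[2,7], reject
9. q=(15,7) nearest=2 d=12 new=(5,7) → blocked by [4,6]×[2,7], reject
10. q=(24,5) nearest=2 d=21 new=(5,5) → blocked by [4,6]×[2,7], reject
11. q=(17,21) nearest=2 d=15 new=(5,8) → blocked by [4,6]×[2,7], reject
12. q=(18,22) nearest=2 d=16 new=(5,8) → blocked by [4,6]×[2,7], reject
13. q=(0,32) nearest=2 d=26 new=(1,8) → add node 3 parent=2 cost=6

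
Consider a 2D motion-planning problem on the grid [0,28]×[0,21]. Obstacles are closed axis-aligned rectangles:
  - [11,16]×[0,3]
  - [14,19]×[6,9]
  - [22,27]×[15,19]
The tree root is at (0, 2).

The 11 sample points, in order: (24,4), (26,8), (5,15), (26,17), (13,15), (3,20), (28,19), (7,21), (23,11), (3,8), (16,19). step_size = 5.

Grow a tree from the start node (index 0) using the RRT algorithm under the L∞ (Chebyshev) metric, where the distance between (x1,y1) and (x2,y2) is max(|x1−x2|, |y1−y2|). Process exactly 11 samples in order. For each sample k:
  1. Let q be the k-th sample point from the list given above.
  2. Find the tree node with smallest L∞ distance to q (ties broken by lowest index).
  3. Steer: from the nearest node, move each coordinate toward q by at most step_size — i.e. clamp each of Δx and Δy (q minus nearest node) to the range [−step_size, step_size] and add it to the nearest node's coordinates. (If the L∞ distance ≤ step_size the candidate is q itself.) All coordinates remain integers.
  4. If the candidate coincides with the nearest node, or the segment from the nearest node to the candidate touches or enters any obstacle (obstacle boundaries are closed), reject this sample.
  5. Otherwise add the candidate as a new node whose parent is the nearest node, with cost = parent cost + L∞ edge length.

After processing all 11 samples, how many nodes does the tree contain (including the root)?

Node count: 12

1. q=(24,4) nearest=0 d=24 new=(5,4) → add node 1 parent=0 cost=5
2. q=(26,8) nearest=1 d=21 new=(10,8) → add node 2 parent=1 cost=10
3. q=(5,15) nearest=2 d=7 new=(5,13) → add node 3 parent=2 cost=15
4. q=(26,17) nearest=2 d=16 new=(15,13) → add node 4 parent=2 cost=15
5. q=(13,15) nearest=4 d=2 new=(13,15) → add node 5 parent=4 cost=17
6. q=(3,20) nearest=3 d=7 new=(3,18) → add node 6 parent=3 cost=20
7. q=(28,19) nearest=4 d=13 new=(20,18) → add node 7 parent=4 cost=20
8. q=(7,21) nearest=6 d=4 new=(7,21) → add node 8 parent=6 cost=24
9. q=(23,11) nearest=7 d=7 new=(23,13) → add node 9 parent=7 cost=25
10. q=(3,8) nearest=1 d=4 new=(3,8) → add node 10 parent=1 cost=9
11. q=(16,19) nearest=5 d=4 new=(16,19) → add node 11 parent=5 cost=21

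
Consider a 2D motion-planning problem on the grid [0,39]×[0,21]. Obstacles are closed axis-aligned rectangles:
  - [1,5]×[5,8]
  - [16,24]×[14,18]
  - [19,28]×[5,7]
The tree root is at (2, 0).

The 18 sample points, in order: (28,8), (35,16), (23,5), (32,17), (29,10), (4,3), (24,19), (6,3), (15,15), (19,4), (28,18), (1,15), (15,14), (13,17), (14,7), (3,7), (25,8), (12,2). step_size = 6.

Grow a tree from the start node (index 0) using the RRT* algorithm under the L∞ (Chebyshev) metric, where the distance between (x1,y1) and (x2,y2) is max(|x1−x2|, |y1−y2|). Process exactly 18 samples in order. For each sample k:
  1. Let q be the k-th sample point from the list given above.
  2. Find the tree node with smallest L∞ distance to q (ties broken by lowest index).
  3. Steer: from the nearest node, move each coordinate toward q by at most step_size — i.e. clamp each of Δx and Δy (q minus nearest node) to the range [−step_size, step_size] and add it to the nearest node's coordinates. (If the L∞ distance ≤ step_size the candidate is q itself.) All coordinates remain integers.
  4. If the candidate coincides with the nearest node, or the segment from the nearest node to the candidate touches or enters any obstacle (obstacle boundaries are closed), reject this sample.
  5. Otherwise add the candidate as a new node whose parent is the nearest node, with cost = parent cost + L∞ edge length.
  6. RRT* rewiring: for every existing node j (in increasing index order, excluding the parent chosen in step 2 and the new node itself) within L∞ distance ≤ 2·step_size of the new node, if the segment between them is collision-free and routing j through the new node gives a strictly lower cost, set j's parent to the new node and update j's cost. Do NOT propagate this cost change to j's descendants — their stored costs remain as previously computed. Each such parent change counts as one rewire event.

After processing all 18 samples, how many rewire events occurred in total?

Rewire events: 1

1. q=(28,8) nearest=0 d=26 new=(8,6) → add node 1 parent=0 cost=6
2. q=(35,16) nearest=1 d=27 new=(14,12) → add node 2 parent=1 cost=12
3. q=(23,5) nearest=2 d=9 new=(20,6) → blocked by [19,28]×[5,7], reject
4. q=(32,17) nearest=2 d=18 new=(20,17) → blocked by [16,24]×[14,18], reject
5. q=(29,10) nearest=2 d=15 new=(20,10) → add node 3 parent=2 cost=18
6. q=(4,3) nearest=0 d=3 new=(4,3) → add node 4 parent=0 cost=3
7. q=(24,19) nearest=3 d=9 new=(24,16) → blocked by [16,24]×[14,18], reject
8. q=(6,3) nearest=4 d=2 new=(6,3) → add node 5 parent=4 cost=5
9. q=(15,15) nearest=2 d=3 new=(15,15) → add node 6 parent=2 cost=15
10. q=(19,4) nearest=3 d=6 new=(19,4) → blocked by [19,28]×[5,7], reject
11. q=(28,18) nearest=3 d=8 new=(26,16) → blocked by [16,24]×[14,18], reject
12. q=(1,15) nearest=1 d=9 new=(2,12) → add node 7 parent=1 cost=12
13. q=(15,14) nearest=6 d=1 new=(15,14) → add node 8 parent=6 cost=16
14. q=(13,17) nearest=6 d=2 new=(13,17) → add node 9 parent=6 cost=17
15. q=(14,7) nearest=2 d=5 new=(14,7) → add node 10 parent=2 cost=17
16. q=(3,7) nearest=4 d=4 new=(3,7) → blocked by [1,5]×[5,8], reject
17. q=(25,8) nearest=3 d=5 new=(25,8) → add node 11 parent=3 cost=23
18. q=(12,2) nearest=1 d=4 new=(12,2) → add node 12 parent=1 cost=10; rewire 10→12 (15<17)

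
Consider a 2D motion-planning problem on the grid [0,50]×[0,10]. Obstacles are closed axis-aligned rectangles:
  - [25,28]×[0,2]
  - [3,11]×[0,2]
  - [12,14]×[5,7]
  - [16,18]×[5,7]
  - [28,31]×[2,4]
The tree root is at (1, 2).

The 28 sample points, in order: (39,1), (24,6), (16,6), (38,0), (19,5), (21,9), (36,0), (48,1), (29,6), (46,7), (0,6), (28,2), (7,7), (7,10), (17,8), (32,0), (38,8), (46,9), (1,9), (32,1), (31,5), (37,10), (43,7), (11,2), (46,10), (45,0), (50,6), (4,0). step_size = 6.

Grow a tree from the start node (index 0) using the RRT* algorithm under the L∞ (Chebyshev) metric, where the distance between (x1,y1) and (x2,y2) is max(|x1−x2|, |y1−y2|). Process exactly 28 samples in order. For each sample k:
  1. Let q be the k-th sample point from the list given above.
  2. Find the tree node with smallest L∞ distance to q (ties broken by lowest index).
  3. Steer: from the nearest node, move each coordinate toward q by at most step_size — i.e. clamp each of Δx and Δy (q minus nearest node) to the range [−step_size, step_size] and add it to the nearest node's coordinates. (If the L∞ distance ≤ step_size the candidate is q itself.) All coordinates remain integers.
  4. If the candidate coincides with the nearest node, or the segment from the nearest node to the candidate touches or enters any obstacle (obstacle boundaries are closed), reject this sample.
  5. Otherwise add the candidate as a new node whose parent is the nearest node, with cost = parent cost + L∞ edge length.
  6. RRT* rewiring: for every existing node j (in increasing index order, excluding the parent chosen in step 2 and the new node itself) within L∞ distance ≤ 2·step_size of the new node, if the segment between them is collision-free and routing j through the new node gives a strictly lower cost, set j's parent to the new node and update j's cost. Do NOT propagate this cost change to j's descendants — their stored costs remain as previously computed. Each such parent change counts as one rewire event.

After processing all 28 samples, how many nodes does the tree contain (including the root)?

Node count: 17

1. q=(39,1) nearest=0 d=38 new=(7,1) → blocked by [3,11]×[0,2], reject
2. q=(24,6) nearest=0 d=23 new=(7,6) → add node 1 parent=0 cost=6
3. q=(16,6) nearest=1 d=9 new=(13,6) → blocked by [12,14]×[5,7], reject
4. q=(38,0) nearest=1 d=31 new=(13,0) → blocked by [3,11]×[0,2], reject
5. q=(19,5) nearest=1 d=12 new=(13,5) → blocked by [12,14]×[5,7], reject
6. q=(21,9) nearest=1 d=14 new=(13,9) → add node 2 parent=1 cost=12
7. q=(36,0) nearest=2 d=23 new=(19,3) → blocked by [16,18]×[5,7], reject
8. q=(48,1) nearest=2 d=35 new=(19,3) → blocked by [16,18]×[5,7], reject
9. q=(29,6) nearest=2 d=16 new=(19,6) → blocked by [16,18]×[5,7], reject
10. q=(46,7) nearest=2 d=33 new=(19,7) → add node 3 parent=2 cost=18
11. q=(0,6) nearest=0 d=4 new=(0,6) → add node 4 parent=0 cost=4
12. q=(28,2) nearest=3 d=9 new=(25,2) → blocked by [25,28]×[0,2], reject
13. q=(7,7) nearest=1 d=1 new=(7,7) → add node 5 parent=1 cost=7
14. q=(7,10) nearest=5 d=3 new=(7,10) → add node 6 parent=5 cost=10
15. q=(17,8) nearest=3 d=2 new=(17,8) → add node 7 parent=3 cost=20
16. q=(32,0) nearest=3 d=13 new=(25,1) → blocked by [25,28]×[0,2], reject
17. q=(38,8) nearest=3 d=19 new=(25,8) → add node 8 parent=3 cost=24
18. q=(46,9) nearest=8 d=21 new=(31,9) → add node 9 parent=8 cost=30
19. q=(1,9) nearest=4 d=3 new=(1,9) → add node 10 parent=4 cost=7
20. q=(32,1) nearest=8 d=7 new=(31,2) → blocked by [28,31]×[2,4], reject
21. q=(31,5) nearest=9 d=4 new=(31,5) → add node 11 parent=9 cost=34
22. q=(37,10) nearest=9 d=6 new=(37,10) → add node 12 parent=9 cost=36
23. q=(43,7) nearest=12 d=6 new=(43,7) → add node 13 parent=12 cost=42
24. q=(11,2) nearest=1 d=4 new=(11,2) → blocked by [3,11]×[0,2], reject
25. q=(46,10) nearest=13 d=3 new=(46,10) → add node 14 parent=13 cost=45
26. q=(45,0) nearest=13 d=7 new=(45,1) → add node 15 parent=13 cost=48
27. q=(50,6) nearest=14 d=4 new=(50,6) → add node 16 parent=14 cost=49
28. q=(4,0) nearest=0 d=3 new=(4,0) → blocked by [3,11]×[0,2], reject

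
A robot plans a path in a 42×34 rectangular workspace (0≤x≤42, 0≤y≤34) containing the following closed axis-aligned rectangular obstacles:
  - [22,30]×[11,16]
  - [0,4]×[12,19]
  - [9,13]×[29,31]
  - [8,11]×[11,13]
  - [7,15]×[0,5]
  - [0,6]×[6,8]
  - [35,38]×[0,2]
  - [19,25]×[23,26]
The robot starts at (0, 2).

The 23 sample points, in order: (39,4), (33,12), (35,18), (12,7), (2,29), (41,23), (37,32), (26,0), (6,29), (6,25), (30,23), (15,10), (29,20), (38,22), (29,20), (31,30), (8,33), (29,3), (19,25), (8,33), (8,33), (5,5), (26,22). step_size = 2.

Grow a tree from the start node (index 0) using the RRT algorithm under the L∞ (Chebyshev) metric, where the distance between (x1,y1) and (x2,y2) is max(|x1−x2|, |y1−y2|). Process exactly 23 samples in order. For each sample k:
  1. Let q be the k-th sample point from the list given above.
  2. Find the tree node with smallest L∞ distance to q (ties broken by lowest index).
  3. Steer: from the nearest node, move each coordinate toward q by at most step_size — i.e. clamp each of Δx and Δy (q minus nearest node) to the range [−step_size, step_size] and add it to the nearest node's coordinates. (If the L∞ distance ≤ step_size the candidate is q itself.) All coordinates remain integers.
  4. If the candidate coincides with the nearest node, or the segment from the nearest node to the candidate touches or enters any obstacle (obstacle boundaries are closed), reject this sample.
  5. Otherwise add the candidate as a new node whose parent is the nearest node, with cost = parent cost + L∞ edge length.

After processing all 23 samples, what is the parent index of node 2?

Parent of node 2: 1

1. q=(39,4) nearest=0 d=39 new=(2,4) → add node 1 parent=0 cost=2
2. q=(33,12) nearest=1 d=31 new=(4,6) → blocked by [0,6]×[6,8], reject
3. q=(35,18) nearest=1 d=33 new=(4,6) → blocked by [0,6]×[6,8], reject
4. q=(12,7) nearest=1 d=10 new=(4,6) → blocked by [0,6]×[6,8], reject
5. q=(2,29) nearest=1 d=25 new=(2,6) → blocked by [0,6]×[6,8], reject
6. q=(41,23) nearest=1 d=39 new=(4,6) → blocked by [0,6]×[6,8], reject
7. q=(37,32) nearest=1 d=35 new=(4,6) → blocked by [0,6]×[6,8], reject
8. q=(26,0) nearest=1 d=24 new=(4,2) → add node 2 parent=1 cost=4
9. q=(6,29) nearest=1 d=25 new=(4,6) → blocked by [0,6]×[6,8], reject
10. q=(6,25) nearest=1 d=21 new=(4,6) → blocked by [0,6]×[6,8], reject
11. q=(30,23) nearest=2 d=26 new=(6,4) → add node 3 parent=2 cost=6
12. q=(15,10) nearest=3 d=9 new=(8,6) → blocked by [7,15]×[0,5], reject
13. q=(29,20) nearest=3 d=23 new=(8,6) → blocked by [7,15]×[0,5], reject
14. q=(38,22) nearest=3 d=32 new=(8,6) → blocked by [7,15]×[0,5], reject
15. q=(29,20) nearest=3 d=23 new=(8,6) → blocked by [7,15]×[0,5], reject
16. q=(31,30) nearest=3 d=26 new=(8,6) → blocked by [7,15]×[0,5], reject
17. q=(8,33) nearest=1 d=29 new=(4,6) → blocked by [0,6]×[6,8], reject
18. q=(29,3) nearest=3 d=23 new=(8,3) → blocked by [7,15]×[0,5], reject
19. q=(19,25) nearest=1 d=21 new=(4,6) → blocked by [0,6]×[6,8], reject
20. q=(8,33) nearest=1 d=29 new=(4,6) → blocked by [0,6]×[6,8], reject
21. q=(8,33) nearest=1 d=29 new=(4,6) → blocked by [0,6]×[6,8], reject
22. q=(5,5) nearest=3 d=1 new=(5,5) → add node 4 parent=3 cost=7
23. q=(26,22) nearest=3 d=20 new=(8,6) → blocked by [7,15]×[0,5], reject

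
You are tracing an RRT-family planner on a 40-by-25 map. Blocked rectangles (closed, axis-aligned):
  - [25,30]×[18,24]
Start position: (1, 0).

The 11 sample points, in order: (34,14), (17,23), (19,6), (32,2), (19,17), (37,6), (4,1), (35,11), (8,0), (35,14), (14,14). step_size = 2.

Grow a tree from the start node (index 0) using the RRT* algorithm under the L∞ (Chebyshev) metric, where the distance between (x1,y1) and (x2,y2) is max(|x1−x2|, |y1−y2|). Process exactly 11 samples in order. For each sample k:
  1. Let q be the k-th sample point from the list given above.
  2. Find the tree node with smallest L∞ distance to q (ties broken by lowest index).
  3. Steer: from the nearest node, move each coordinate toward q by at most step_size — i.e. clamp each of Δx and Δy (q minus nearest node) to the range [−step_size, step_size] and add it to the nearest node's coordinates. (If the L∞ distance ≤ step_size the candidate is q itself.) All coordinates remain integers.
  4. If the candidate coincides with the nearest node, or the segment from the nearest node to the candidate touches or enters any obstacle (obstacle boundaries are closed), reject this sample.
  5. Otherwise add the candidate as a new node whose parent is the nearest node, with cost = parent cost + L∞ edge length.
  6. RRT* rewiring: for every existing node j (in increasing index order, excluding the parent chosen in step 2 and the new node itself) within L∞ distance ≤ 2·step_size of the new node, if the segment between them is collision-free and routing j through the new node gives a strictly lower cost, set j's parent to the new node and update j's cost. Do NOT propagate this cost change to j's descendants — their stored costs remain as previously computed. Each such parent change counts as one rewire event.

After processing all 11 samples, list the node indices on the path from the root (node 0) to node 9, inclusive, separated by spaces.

1. q=(34,14) nearest=0 d=33 new=(3,2) → add node 1 parent=0 cost=2
2. q=(17,23) nearest=1 d=21 new=(5,4) → add node 2 parent=1 cost=4
3. q=(19,6) nearest=2 d=14 new=(7,6) → add node 3 parent=2 cost=6
4. q=(32,2) nearest=3 d=25 new=(9,4) → add node 4 parent=3 cost=8
5. q=(19,17) nearest=3 d=12 new=(9,8) → add node 5 parent=3 cost=8
6. q=(37,6) nearest=4 d=28 new=(11,6) → add node 6 parent=4 cost=10
7. q=(4,1) nearest=1 d=1 new=(4,1) → add node 7 parent=1 cost=3
8. q=(35,11) nearest=6 d=24 new=(13,8) → add node 8 parent=6 cost=12
9. q=(8,0) nearest=2 d=4 new=(7,2) → add node 9 parent=2 cost=6
10. q=(35,14) nearest=8 d=22 new=(15,10) → add node 10 parent=8 cost=14
11. q=(14,14) nearest=10 d=4 new=(14,12) → add node 11 parent=10 cost=16

Path: 0 1 2 9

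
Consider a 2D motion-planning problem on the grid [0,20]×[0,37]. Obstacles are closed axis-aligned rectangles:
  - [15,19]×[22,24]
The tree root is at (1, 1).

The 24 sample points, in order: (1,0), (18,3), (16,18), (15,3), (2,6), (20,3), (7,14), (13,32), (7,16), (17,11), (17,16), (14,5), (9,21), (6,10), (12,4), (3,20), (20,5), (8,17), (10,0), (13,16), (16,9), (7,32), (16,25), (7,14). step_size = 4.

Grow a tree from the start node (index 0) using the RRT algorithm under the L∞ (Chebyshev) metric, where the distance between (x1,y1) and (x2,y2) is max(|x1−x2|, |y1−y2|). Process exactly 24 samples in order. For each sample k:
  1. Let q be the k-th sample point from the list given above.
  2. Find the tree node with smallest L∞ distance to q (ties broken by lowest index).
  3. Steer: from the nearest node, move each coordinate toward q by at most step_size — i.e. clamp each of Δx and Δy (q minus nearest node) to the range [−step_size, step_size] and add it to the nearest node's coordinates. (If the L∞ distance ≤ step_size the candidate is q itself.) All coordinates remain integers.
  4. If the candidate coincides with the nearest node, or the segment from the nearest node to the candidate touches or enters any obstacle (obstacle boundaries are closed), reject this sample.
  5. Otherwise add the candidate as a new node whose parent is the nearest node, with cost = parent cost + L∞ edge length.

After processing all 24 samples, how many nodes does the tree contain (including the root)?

1. q=(1,0) nearest=0 d=1 new=(1,0) → add node 1 parent=0 cost=1
2. q=(18,3) nearest=0 d=17 new=(5,3) → add node 2 parent=0 cost=4
3. q=(16,18) nearest=2 d=15 new=(9,7) → add node 3 parent=2 cost=8
4. q=(15,3) nearest=3 d=6 new=(13,3) → add node 4 parent=3 cost=12
5. q=(2,6) nearest=2 d=3 new=(2,6) → add node 5 parent=2 cost=7
6. q=(20,3) nearest=4 d=7 new=(17,3) → add node 6 parent=4 cost=16
7. q=(7,14) nearest=3 d=7 new=(7,11) → add node 7 parent=3 cost=12
8. q=(13,32) nearest=7 d=21 new=(11,15) → add node 8 parent=7 cost=16
9. q=(7,16) nearest=8 d=4 new=(7,16) → add node 9 parent=8 cost=20
10. q=(17,11) nearest=8 d=6 new=(15,11) → add node 10 parent=8 cost=20
11. q=(17,16) nearest=10 d=5 new=(17,15) → add node 11 parent=10 cost=24
12. q=(14,5) nearest=4 d=2 new=(14,5) → add node 12 parent=4 cost=14
13. q=(9,21) nearest=9 d=5 new=(9,20) → add node 13 parent=9 cost=24
14. q=(6,10) nearest=7 d=1 new=(6,10) → add node 14 parent=7 cost=13
15. q=(12,4) nearest=4 d=1 new=(12,4) → add node 15 parent=4 cost=13
16. q=(3,20) nearest=9 d=4 new=(3,20) → add node 16 parent=9 cost=24
17. q=(20,5) nearest=6 d=3 new=(20,5) → add node 17 parent=6 cost=19
18. q=(8,17) nearest=9 d=1 new=(8,17) → add node 18 parent=9 cost=21
19. q=(10,0) nearest=4 d=3 new=(10,0) → add node 19 parent=4 cost=15
20. q=(13,16) nearest=8 d=2 new=(13,16) → add node 20 parent=8 cost=18
21. q=(16,9) nearest=10 d=2 new=(16,9) → add node 21 parent=10 cost=22
22. q=(7,32) nearest=13 d=12 new=(7,24) → add node 22 parent=13 cost=28
23. q=(16,25) nearest=13 d=7 new=(13,24) → add node 23 parent=13 cost=28
24. q=(7,14) nearest=9 d=2 new=(7,14) → add node 24 parent=9 cost=22

Node count: 25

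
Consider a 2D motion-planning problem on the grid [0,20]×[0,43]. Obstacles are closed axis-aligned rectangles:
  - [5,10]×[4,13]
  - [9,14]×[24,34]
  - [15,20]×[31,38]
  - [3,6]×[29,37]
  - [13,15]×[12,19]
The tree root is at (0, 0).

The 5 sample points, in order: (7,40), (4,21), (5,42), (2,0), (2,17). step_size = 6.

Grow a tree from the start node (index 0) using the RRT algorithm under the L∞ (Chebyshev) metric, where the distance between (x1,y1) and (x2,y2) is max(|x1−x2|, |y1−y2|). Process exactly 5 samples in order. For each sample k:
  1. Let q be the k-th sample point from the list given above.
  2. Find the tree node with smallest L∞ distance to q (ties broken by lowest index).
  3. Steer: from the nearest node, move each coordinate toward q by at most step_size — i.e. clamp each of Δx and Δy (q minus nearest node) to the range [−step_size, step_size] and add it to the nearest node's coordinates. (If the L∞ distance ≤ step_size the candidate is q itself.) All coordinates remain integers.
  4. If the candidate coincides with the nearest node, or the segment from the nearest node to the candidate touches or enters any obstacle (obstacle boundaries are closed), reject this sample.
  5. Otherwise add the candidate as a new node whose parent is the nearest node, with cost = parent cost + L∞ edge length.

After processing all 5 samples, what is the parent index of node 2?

Parent of node 2: 0

1. q=(7,40) nearest=0 d=40 new=(6,6) → blocked by [5,10]×[4,13], reject
2. q=(4,21) nearest=0 d=21 new=(4,6) → add node 1 parent=0 cost=6
3. q=(5,42) nearest=1 d=36 new=(5,12) → blocked by [5,10]×[4,13], reject
4. q=(2,0) nearest=0 d=2 new=(2,0) → add node 2 parent=0 cost=2
5. q=(2,17) nearest=1 d=11 new=(2,12) → add node 3 parent=1 cost=12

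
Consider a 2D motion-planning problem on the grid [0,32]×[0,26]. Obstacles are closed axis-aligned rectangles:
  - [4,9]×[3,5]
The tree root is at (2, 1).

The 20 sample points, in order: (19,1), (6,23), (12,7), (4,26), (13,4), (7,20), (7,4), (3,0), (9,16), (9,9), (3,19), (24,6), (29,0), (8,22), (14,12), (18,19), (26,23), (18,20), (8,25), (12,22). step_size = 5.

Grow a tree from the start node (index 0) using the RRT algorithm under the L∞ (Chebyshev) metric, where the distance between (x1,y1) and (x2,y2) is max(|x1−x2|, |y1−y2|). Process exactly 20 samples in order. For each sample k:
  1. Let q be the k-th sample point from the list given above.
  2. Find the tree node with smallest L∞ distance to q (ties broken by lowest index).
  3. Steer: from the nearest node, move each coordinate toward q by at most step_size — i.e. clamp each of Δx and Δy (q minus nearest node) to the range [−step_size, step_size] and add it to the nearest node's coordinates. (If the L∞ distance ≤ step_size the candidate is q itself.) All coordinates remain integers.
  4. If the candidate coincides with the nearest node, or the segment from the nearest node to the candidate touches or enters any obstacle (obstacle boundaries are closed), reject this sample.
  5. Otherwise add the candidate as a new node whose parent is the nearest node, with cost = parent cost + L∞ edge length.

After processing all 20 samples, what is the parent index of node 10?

1. q=(19,1) nearest=0 d=17 new=(7,1) → add node 1 parent=0 cost=5
2. q=(6,23) nearest=0 d=22 new=(6,6) → blocked by [4,9]×[3,5], reject
3. q=(12,7) nearest=1 d=6 new=(12,6) → blocked by [4,9]×[3,5], reject
4. q=(4,26) nearest=0 d=25 new=(4,6) → add node 2 parent=0 cost=5
5. q=(13,4) nearest=1 d=6 new=(12,4) → add node 3 parent=1 cost=10
6. q=(7,20) nearest=2 d=14 new=(7,11) → add node 4 parent=2 cost=10
7. q=(7,4) nearest=1 d=3 new=(7,4) → blocked by [4,9]×[3,5], reject
8. q=(3,0) nearest=0 d=1 new=(3,0) → add node 5 parent=0 cost=1
9. q=(9,16) nearest=4 d=5 new=(9,16) → add node 6 parent=4 cost=15
10. q=(9,9) nearest=4 d=2 new=(9,9) → add node 7 parent=4 cost=12
11. q=(3,19) nearest=6 d=6 new=(4,19) → add node 8 parent=6 cost=20
12. q=(24,6) nearest=3 d=12 new=(17,6) → add node 9 parent=3 cost=15
13. q=(29,0) nearest=9 d=12 new=(22,1) → add node 10 parent=9 cost=20
14. q=(8,22) nearest=8 d=4 new=(8,22) → add node 11 parent=8 cost=24
15. q=(14,12) nearest=6 d=5 new=(14,12) → add node 12 parent=6 cost=20
16. q=(18,19) nearest=12 d=7 new=(18,17) → add node 13 parent=12 cost=25
17. q=(26,23) nearest=13 d=8 new=(23,22) → add node 14 parent=13 cost=30
18. q=(18,20) nearest=13 d=3 new=(18,20) → add node 15 parent=13 cost=28
19. q=(8,25) nearest=11 d=3 new=(8,25) → add node 16 parent=11 cost=27
20. q=(12,22) nearest=11 d=4 new=(12,22) → add node 17 parent=11 cost=28

Parent of node 10: 9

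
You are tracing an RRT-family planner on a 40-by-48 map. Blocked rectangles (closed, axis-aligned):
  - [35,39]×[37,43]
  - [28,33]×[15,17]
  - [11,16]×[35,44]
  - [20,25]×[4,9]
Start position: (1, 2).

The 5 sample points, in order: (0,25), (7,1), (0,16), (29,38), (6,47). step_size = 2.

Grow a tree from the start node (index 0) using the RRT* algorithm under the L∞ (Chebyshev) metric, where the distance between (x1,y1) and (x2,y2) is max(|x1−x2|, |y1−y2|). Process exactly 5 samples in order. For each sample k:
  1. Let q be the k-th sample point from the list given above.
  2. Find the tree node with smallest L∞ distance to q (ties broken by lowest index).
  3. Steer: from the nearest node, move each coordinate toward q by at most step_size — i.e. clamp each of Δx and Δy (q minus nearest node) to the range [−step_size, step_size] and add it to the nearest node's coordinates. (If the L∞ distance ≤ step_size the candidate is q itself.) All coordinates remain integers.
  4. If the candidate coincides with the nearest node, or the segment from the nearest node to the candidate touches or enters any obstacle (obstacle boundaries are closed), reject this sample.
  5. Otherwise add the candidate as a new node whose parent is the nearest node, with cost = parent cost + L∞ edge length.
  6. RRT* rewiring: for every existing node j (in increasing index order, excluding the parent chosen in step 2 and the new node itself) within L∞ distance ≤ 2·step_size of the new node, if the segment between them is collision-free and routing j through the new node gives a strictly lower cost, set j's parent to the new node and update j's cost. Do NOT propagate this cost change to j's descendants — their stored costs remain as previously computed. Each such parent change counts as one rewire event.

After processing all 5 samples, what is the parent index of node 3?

Parent of node 3: 1

1. q=(0,25) nearest=0 d=23 new=(0,4) → add node 1 parent=0 cost=2
2. q=(7,1) nearest=0 d=6 new=(3,1) → add node 2 parent=0 cost=2
3. q=(0,16) nearest=1 d=12 new=(0,6) → add node 3 parent=1 cost=4
4. q=(29,38) nearest=3 d=32 new=(2,8) → add node 4 parent=3 cost=6
5. q=(6,47) nearest=4 d=39 new=(4,10) → add node 5 parent=4 cost=8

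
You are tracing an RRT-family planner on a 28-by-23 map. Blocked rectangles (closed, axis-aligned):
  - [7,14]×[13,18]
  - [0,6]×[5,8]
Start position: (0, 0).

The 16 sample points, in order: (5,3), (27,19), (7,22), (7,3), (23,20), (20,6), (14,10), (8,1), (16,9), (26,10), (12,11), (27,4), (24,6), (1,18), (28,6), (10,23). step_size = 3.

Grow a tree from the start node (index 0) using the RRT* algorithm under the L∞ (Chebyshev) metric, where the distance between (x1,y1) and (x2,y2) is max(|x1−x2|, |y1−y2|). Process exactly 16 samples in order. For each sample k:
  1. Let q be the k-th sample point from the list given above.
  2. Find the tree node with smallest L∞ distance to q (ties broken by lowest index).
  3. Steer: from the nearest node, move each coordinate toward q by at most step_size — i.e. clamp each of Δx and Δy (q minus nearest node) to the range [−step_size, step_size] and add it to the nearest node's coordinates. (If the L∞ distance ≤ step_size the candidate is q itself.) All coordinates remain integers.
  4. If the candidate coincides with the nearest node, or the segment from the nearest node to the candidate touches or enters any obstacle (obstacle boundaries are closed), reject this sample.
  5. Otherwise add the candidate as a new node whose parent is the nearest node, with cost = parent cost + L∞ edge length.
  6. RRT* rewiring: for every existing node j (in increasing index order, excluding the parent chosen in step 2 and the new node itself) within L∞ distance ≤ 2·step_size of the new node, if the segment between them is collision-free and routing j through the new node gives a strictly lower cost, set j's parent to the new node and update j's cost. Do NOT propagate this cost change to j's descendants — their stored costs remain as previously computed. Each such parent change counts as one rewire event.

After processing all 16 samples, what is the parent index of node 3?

Parent of node 3: 2

1. q=(5,3) nearest=0 d=5 new=(3,3) → add node 1 parent=0 cost=3
2. q=(27,19) nearest=1 d=24 new=(6,6) → blocked by [0,6]×[5,8], reject
3. q=(7,22) nearest=1 d=19 new=(6,6) → blocked by [0,6]×[5,8], reject
4. q=(7,3) nearest=1 d=4 new=(6,3) → add node 2 parent=1 cost=6
5. q=(23,20) nearest=2 d=17 new=(9,6) → add node 3 parent=2 cost=9
6. q=(20,6) nearest=3 d=11 new=(12,6) → add node 4 parent=3 cost=12
7. q=(14,10) nearest=4 d=4 new=(14,9) → add node 5 parent=4 cost=15
8. q=(8,1) nearest=2 d=2 new=(8,1) → add node 6 parent=2 cost=8
9. q=(16,9) nearest=5 d=2 new=(16,9) → add node 7 parent=5 cost=17
10. q=(26,10) nearest=7 d=10 new=(19,10) → add node 8 parent=7 cost=20
11. q=(12,11) nearest=5 d=2 new=(12,11) → add node 9 parent=5 cost=17
12. q=(27,4) nearest=8 d=8 new=(22,7) → add node 10 parent=8 cost=23
13. q=(24,6) nearest=10 d=2 new=(24,6) → add node 11 parent=10 cost=25
14. q=(1,18) nearest=9 d=11 new=(9,14) → blocked by [7,14]×[13,18], reject
15. q=(28,6) nearest=11 d=4 new=(27,6) → add node 12 parent=11 cost=28
16. q=(10,23) nearest=9 d=12 new=(10,14) → blocked by [7,14]×[13,18], reject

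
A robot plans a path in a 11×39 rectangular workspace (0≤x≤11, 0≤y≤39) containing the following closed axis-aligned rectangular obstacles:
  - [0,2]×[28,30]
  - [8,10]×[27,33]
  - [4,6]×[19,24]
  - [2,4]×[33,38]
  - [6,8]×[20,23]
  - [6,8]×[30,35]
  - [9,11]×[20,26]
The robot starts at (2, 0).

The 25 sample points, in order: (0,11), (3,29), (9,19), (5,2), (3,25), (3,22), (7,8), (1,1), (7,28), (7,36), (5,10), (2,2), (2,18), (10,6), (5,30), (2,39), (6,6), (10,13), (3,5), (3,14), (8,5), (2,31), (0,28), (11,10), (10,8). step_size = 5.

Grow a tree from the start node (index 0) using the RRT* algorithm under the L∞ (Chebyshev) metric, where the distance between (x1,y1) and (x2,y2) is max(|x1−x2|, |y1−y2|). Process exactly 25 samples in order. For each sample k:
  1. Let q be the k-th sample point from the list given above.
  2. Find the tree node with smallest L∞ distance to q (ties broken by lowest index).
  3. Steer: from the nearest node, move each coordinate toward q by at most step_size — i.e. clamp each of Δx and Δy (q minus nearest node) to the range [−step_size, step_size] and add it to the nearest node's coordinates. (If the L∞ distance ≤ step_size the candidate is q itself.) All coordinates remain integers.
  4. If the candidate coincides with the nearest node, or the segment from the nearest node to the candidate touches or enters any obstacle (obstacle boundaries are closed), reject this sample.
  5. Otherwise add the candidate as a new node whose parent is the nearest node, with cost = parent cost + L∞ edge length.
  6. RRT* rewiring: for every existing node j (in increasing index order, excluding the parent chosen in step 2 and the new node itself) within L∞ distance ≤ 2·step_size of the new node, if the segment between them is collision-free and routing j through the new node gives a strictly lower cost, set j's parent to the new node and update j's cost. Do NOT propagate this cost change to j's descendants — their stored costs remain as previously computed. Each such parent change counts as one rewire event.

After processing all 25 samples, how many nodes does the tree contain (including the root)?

1. q=(0,11) nearest=0 d=11 new=(0,5) → add node 1 parent=0 cost=5
2. q=(3,29) nearest=1 d=24 new=(3,10) → add node 2 parent=1 cost=10
3. q=(9,19) nearest=2 d=9 new=(8,15) → add node 3 parent=2 cost=15
4. q=(5,2) nearest=0 d=3 new=(5,2) → add node 4 parent=0 cost=3
5. q=(3,25) nearest=3 d=10 new=(3,20) → blocked by [4,6]×[19,24], reject
6. q=(3,22) nearest=3 d=7 new=(3,20) → blocked by [4,6]×[19,24], reject
7. q=(7,8) nearest=2 d=4 new=(7,8) → add node 5 parent=2 cost=14
8. q=(1,1) nearest=0 d=1 new=(1,1) → add node 6 parent=0 cost=1; rewire 5→6 (8<14)
9. q=(7,28) nearest=3 d=13 new=(7,20) → blocked by [6,8]×[20,23], reject
10. q=(7,36) nearest=3 d=21 new=(7,20) → blocked by [6,8]×[20,23], reject
11. q=(5,10) nearest=2 d=2 new=(5,10) → add node 7 parent=2 cost=12
12. q=(2,2) nearest=6 d=1 new=(2,2) → add node 8 parent=6 cost=2; rewire 7→8 (10<12)
13. q=(2,18) nearest=3 d=6 new=(3,18) → add node 9 parent=3 cost=20
14. q=(10,6) nearest=5 d=3 new=(10,6) → add node 10 parent=5 cost=11
15. q=(5,30) nearest=9 d=12 new=(5,23) → blocked by [4,6]×[19,24], reject
16. q=(2,39) nearest=9 d=21 new=(2,23) → add node 11 parent=9 cost=25
17. q=(6,6) nearest=5 d=2 new=(6,6) → add node 12 parent=5 cost=10
18. q=(10,13) nearest=3 d=2 new=(10,13) → add node 13 parent=3 cost=17
19. q=(3,5) nearest=1 d=3 new=(3,5) → add node 14 parent=1 cost=8; rewire 13→14 (16<17)
20. q=(3,14) nearest=2 d=4 new=(3,14) → add node 15 parent=2 cost=14; rewire 9→15 (18<20); rewire 11→15 (23<25)
21. q=(8,5) nearest=10 d=2 new=(8,5) → add node 16 parent=10 cost=13
22. q=(2,31) nearest=11 d=8 new=(2,28) → blocked by [0,2]×[28,30], reject
23. q=(0,28) nearest=11 d=5 new=(0,28) → blocked by [0,2]×[28,30], reject
24. q=(11,10) nearest=13 d=3 new=(11,10) → add node 17 parent=13 cost=19
25. q=(10,8) nearest=10 d=2 new=(10,8) → add node 18 parent=10 cost=13; rewire 17→18 (15<19)

Node count: 19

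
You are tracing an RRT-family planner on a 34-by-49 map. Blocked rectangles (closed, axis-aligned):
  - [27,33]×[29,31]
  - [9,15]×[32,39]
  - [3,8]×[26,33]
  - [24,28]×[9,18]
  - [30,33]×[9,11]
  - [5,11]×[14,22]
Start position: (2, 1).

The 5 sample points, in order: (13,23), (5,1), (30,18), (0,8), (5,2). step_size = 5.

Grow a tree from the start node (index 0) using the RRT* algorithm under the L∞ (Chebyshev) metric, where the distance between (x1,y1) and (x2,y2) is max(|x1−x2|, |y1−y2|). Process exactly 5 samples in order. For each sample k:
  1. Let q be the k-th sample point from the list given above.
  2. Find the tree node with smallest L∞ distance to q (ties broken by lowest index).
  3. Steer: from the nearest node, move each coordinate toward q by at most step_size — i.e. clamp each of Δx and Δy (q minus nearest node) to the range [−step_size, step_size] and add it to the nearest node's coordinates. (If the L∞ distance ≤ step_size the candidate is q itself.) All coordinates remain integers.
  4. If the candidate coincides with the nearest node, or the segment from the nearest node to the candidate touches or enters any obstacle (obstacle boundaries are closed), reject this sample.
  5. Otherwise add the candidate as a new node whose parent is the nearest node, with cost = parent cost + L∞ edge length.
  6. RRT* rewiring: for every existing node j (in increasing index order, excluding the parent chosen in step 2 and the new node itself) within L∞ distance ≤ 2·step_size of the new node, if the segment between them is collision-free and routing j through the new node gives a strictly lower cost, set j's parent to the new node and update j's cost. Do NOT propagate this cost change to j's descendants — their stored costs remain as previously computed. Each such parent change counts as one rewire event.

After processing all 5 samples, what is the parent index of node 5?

Parent of node 5: 2

1. q=(13,23) nearest=0 d=22 new=(7,6) → add node 1 parent=0 cost=5
2. q=(5,1) nearest=0 d=3 new=(5,1) → add node 2 parent=0 cost=3
3. q=(30,18) nearest=1 d=23 new=(12,11) → add node 3 parent=1 cost=10
4. q=(0,8) nearest=0 d=7 new=(0,6) → add node 4 parent=0 cost=5
5. q=(5,2) nearest=2 d=1 new=(5,2) → add node 5 parent=2 cost=4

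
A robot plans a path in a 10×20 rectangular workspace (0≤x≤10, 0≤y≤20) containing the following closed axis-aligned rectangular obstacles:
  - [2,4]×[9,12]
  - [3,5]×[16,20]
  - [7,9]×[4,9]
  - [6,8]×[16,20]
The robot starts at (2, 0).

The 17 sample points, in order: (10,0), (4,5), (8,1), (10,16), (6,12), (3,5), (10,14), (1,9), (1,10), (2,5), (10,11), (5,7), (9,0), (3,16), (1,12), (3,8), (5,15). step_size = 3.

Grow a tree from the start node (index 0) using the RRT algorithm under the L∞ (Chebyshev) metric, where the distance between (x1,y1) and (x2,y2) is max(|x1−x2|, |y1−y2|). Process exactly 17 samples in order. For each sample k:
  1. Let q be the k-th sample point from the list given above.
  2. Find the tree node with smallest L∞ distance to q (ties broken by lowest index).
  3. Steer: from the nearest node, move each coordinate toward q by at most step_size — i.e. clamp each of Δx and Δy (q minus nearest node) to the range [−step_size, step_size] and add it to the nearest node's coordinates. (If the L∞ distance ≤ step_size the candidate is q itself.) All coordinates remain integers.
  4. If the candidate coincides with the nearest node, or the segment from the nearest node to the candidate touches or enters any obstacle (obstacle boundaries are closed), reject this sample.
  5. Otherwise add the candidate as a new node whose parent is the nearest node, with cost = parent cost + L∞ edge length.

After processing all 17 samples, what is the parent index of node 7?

Parent of node 7: 6

1. q=(10,0) nearest=0 d=8 new=(5,0) → add node 1 parent=0 cost=3
2. q=(4,5) nearest=0 d=5 new=(4,3) → add node 2 parent=0 cost=3
3. q=(8,1) nearest=1 d=3 new=(8,1) → add node 3 parent=1 cost=6
4. q=(10,16) nearest=2 d=13 new=(7,6) → blocked by [7,9]×[4,9], reject
5. q=(6,12) nearest=2 d=9 new=(6,6) → add node 4 parent=2 cost=6
6. q=(3,5) nearest=2 d=2 new=(3,5) → add node 5 parent=2 cost=5
7. q=(10,14) nearest=4 d=8 new=(9,9) → blocked by [7,9]×[4,9], reject
8. q=(1,9) nearest=5 d=4 new=(1,8) → add node 6 parent=5 cost=8
9. q=(1,10) nearest=6 d=2 new=(1,10) → add node 7 parent=6 cost=10
10. q=(2,5) nearest=5 d=1 new=(2,5) → add node 8 parent=5 cost=6
11. q=(10,11) nearest=4 d=5 new=(9,9) → blocked by [7,9]×[4,9], reject
12. q=(5,7) nearest=4 d=1 new=(5,7) → add node 9 parent=4 cost=7
13. q=(9,0) nearest=3 d=1 new=(9,0) → add node 10 parent=3 cost=7
14. q=(3,16) nearest=7 d=6 new=(3,13) → blocked by [2,4]×[9,12], reject
15. q=(1,12) nearest=7 d=2 new=(1,12) → add node 11 parent=7 cost=12
16. q=(3,8) nearest=6 d=2 new=(3,8) → add node 12 parent=6 cost=10
17. q=(5,15) nearest=11 d=4 new=(4,15) → add node 13 parent=11 cost=15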